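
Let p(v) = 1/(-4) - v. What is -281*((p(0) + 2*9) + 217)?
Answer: -263859/4 ≈ -65965.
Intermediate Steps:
p(v) = -1/4 - v
-281*((p(0) + 2*9) + 217) = -281*(((-1/4 - 1*0) + 2*9) + 217) = -281*(((-1/4 + 0) + 18) + 217) = -281*((-1/4 + 18) + 217) = -281*(71/4 + 217) = -281*939/4 = -263859/4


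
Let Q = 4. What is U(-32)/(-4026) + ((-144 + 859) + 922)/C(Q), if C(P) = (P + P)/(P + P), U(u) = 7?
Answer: 6590555/4026 ≈ 1637.0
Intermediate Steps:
C(P) = 1 (C(P) = (2*P)/((2*P)) = (2*P)*(1/(2*P)) = 1)
U(-32)/(-4026) + ((-144 + 859) + 922)/C(Q) = 7/(-4026) + ((-144 + 859) + 922)/1 = 7*(-1/4026) + (715 + 922)*1 = -7/4026 + 1637*1 = -7/4026 + 1637 = 6590555/4026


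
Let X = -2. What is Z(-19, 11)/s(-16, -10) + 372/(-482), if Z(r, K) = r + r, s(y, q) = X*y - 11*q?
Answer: -17785/17111 ≈ -1.0394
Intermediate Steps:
s(y, q) = -11*q - 2*y (s(y, q) = -2*y - 11*q = -11*q - 2*y)
Z(r, K) = 2*r
Z(-19, 11)/s(-16, -10) + 372/(-482) = (2*(-19))/(-11*(-10) - 2*(-16)) + 372/(-482) = -38/(110 + 32) + 372*(-1/482) = -38/142 - 186/241 = -38*1/142 - 186/241 = -19/71 - 186/241 = -17785/17111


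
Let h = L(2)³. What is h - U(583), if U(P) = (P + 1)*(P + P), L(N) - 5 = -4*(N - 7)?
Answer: -665319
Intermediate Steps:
L(N) = 33 - 4*N (L(N) = 5 - 4*(N - 7) = 5 - 4*(-7 + N) = 5 + (28 - 4*N) = 33 - 4*N)
U(P) = 2*P*(1 + P) (U(P) = (1 + P)*(2*P) = 2*P*(1 + P))
h = 15625 (h = (33 - 4*2)³ = (33 - 8)³ = 25³ = 15625)
h - U(583) = 15625 - 2*583*(1 + 583) = 15625 - 2*583*584 = 15625 - 1*680944 = 15625 - 680944 = -665319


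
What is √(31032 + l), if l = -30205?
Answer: √827 ≈ 28.758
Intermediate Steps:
√(31032 + l) = √(31032 - 30205) = √827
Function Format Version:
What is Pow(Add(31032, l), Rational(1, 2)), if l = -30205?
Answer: Pow(827, Rational(1, 2)) ≈ 28.758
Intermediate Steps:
Pow(Add(31032, l), Rational(1, 2)) = Pow(Add(31032, -30205), Rational(1, 2)) = Pow(827, Rational(1, 2))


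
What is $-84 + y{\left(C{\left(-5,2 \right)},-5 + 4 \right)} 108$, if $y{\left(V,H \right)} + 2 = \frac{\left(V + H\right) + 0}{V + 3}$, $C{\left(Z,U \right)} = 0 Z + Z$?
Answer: $24$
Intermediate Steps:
$C{\left(Z,U \right)} = Z$ ($C{\left(Z,U \right)} = 0 + Z = Z$)
$y{\left(V,H \right)} = -2 + \frac{H + V}{3 + V}$ ($y{\left(V,H \right)} = -2 + \frac{\left(V + H\right) + 0}{V + 3} = -2 + \frac{\left(H + V\right) + 0}{3 + V} = -2 + \frac{H + V}{3 + V}$)
$-84 + y{\left(C{\left(-5,2 \right)},-5 + 4 \right)} 108 = -84 + \frac{-6 + \left(-5 + 4\right) - -5}{3 - 5} \cdot 108 = -84 + \frac{-6 - 1 + 5}{-2} \cdot 108 = -84 + \left(- \frac{1}{2}\right) \left(-2\right) 108 = -84 + 1 \cdot 108 = -84 + 108 = 24$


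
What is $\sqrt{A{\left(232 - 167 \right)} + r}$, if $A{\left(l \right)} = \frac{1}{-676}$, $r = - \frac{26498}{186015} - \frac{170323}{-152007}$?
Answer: $\frac{\sqrt{6516068218326968263195}}{81685014970} \approx 0.98821$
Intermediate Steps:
$r = \frac{3072750151}{3141731345}$ ($r = \left(-26498\right) \frac{1}{186015} - - \frac{170323}{152007} = - \frac{26498}{186015} + \frac{170323}{152007} = \frac{3072750151}{3141731345} \approx 0.97804$)
$A{\left(l \right)} = - \frac{1}{676}$
$\sqrt{A{\left(232 - 167 \right)} + r} = \sqrt{- \frac{1}{676} + \frac{3072750151}{3141731345}} = \sqrt{\frac{2074037370731}{2123810389220}} = \frac{\sqrt{6516068218326968263195}}{81685014970}$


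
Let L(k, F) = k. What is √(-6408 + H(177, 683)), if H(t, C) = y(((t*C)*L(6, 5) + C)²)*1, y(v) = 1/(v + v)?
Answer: I*√13511091365812510/1452058 ≈ 80.05*I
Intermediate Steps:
y(v) = 1/(2*v)
H(t, C) = 1/(2*(C + 6*C*t)²) (H(t, C) = (1/(2*(((t*C)*6 + C)²)))*1 = (1/(2*(((C*t)*6 + C)²)))*1 = (1/(2*((6*C*t + C)²)))*1 = (1/(2*((C + 6*C*t)²)))*1 = (1/(2*(C + 6*C*t)²))*1 = 1/(2*(C + 6*C*t)²))
√(-6408 + H(177, 683)) = √(-6408 + (½)/(683²*(1 + 6*177)²)) = √(-6408 + (½)*(1/466489)/(1 + 1062)²) = √(-6408 + (½)*(1/466489)/1063²) = √(-6408 + (½)*(1/466489)*(1/1129969)) = √(-6408 + 1/1054236217682) = √(-6755545682906255/1054236217682) = I*√13511091365812510/1452058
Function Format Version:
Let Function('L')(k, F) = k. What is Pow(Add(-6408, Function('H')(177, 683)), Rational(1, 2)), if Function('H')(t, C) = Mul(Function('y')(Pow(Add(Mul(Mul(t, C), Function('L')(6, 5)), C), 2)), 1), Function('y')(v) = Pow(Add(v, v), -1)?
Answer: Mul(Rational(1, 1452058), I, Pow(13511091365812510, Rational(1, 2))) ≈ Mul(80.050, I)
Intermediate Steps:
Function('y')(v) = Mul(Rational(1, 2), Pow(v, -1)) (Function('y')(v) = Pow(Mul(2, v), -1) = Mul(Rational(1, 2), Pow(v, -1)))
Function('H')(t, C) = Mul(Rational(1, 2), Pow(Add(C, Mul(6, C, t)), -2)) (Function('H')(t, C) = Mul(Mul(Rational(1, 2), Pow(Pow(Add(Mul(Mul(t, C), 6), C), 2), -1)), 1) = Mul(Mul(Rational(1, 2), Pow(Pow(Add(Mul(Mul(C, t), 6), C), 2), -1)), 1) = Mul(Mul(Rational(1, 2), Pow(Pow(Add(Mul(6, C, t), C), 2), -1)), 1) = Mul(Mul(Rational(1, 2), Pow(Pow(Add(C, Mul(6, C, t)), 2), -1)), 1) = Mul(Mul(Rational(1, 2), Pow(Add(C, Mul(6, C, t)), -2)), 1) = Mul(Rational(1, 2), Pow(Add(C, Mul(6, C, t)), -2)))
Pow(Add(-6408, Function('H')(177, 683)), Rational(1, 2)) = Pow(Add(-6408, Mul(Rational(1, 2), Pow(683, -2), Pow(Add(1, Mul(6, 177)), -2))), Rational(1, 2)) = Pow(Add(-6408, Mul(Rational(1, 2), Rational(1, 466489), Pow(Add(1, 1062), -2))), Rational(1, 2)) = Pow(Add(-6408, Mul(Rational(1, 2), Rational(1, 466489), Pow(1063, -2))), Rational(1, 2)) = Pow(Add(-6408, Mul(Rational(1, 2), Rational(1, 466489), Rational(1, 1129969))), Rational(1, 2)) = Pow(Add(-6408, Rational(1, 1054236217682)), Rational(1, 2)) = Pow(Rational(-6755545682906255, 1054236217682), Rational(1, 2)) = Mul(Rational(1, 1452058), I, Pow(13511091365812510, Rational(1, 2)))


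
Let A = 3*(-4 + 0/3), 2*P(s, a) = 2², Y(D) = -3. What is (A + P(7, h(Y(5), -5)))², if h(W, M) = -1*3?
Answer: 100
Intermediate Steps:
h(W, M) = -3
P(s, a) = 2 (P(s, a) = (½)*2² = (½)*4 = 2)
A = -12 (A = 3*(-4 + 0*(⅓)) = 3*(-4 + 0) = 3*(-4) = -12)
(A + P(7, h(Y(5), -5)))² = (-12 + 2)² = (-10)² = 100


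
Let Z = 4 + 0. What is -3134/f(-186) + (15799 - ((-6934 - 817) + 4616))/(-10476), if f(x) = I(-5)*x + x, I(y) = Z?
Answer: 1268597/811890 ≈ 1.5625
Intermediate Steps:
Z = 4
I(y) = 4
f(x) = 5*x (f(x) = 4*x + x = 5*x)
-3134/f(-186) + (15799 - ((-6934 - 817) + 4616))/(-10476) = -3134/(5*(-186)) + (15799 - ((-6934 - 817) + 4616))/(-10476) = -3134/(-930) + (15799 - (-7751 + 4616))*(-1/10476) = -3134*(-1/930) + (15799 - 1*(-3135))*(-1/10476) = 1567/465 + (15799 + 3135)*(-1/10476) = 1567/465 + 18934*(-1/10476) = 1567/465 - 9467/5238 = 1268597/811890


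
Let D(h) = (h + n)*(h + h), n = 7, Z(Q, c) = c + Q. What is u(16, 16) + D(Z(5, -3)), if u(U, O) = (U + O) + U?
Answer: 84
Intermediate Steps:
Z(Q, c) = Q + c
u(U, O) = O + 2*U (u(U, O) = (O + U) + U = O + 2*U)
D(h) = 2*h*(7 + h) (D(h) = (h + 7)*(h + h) = (7 + h)*(2*h) = 2*h*(7 + h))
u(16, 16) + D(Z(5, -3)) = (16 + 2*16) + 2*(5 - 3)*(7 + (5 - 3)) = (16 + 32) + 2*2*(7 + 2) = 48 + 2*2*9 = 48 + 36 = 84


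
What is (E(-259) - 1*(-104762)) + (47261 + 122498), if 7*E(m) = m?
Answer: 274484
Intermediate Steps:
E(m) = m/7
(E(-259) - 1*(-104762)) + (47261 + 122498) = ((⅐)*(-259) - 1*(-104762)) + (47261 + 122498) = (-37 + 104762) + 169759 = 104725 + 169759 = 274484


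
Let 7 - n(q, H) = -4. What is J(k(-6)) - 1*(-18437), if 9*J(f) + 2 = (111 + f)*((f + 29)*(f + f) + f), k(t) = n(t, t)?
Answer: 274633/9 ≈ 30515.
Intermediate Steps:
n(q, H) = 11 (n(q, H) = 7 - 1*(-4) = 7 + 4 = 11)
k(t) = 11
J(f) = -2/9 + (111 + f)*(f + 2*f*(29 + f))/9 (J(f) = -2/9 + ((111 + f)*((f + 29)*(f + f) + f))/9 = -2/9 + ((111 + f)*((29 + f)*(2*f) + f))/9 = -2/9 + ((111 + f)*(2*f*(29 + f) + f))/9 = -2/9 + ((111 + f)*(f + 2*f*(29 + f)))/9 = -2/9 + (111 + f)*(f + 2*f*(29 + f))/9)
J(k(-6)) - 1*(-18437) = (-2/9 + (2/9)*11³ + (281/9)*11² + (2183/3)*11) - 1*(-18437) = (-2/9 + (2/9)*1331 + (281/9)*121 + 24013/3) + 18437 = (-2/9 + 2662/9 + 34001/9 + 24013/3) + 18437 = 108700/9 + 18437 = 274633/9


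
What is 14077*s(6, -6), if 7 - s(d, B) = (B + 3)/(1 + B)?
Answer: 450464/5 ≈ 90093.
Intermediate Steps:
s(d, B) = 7 - (3 + B)/(1 + B) (s(d, B) = 7 - (B + 3)/(1 + B) = 7 - (3 + B)/(1 + B))
14077*s(6, -6) = 14077*(2*(2 + 3*(-6))/(1 - 6)) = 14077*(2*(2 - 18)/(-5)) = 14077*(2*(-⅕)*(-16)) = 14077*(32/5) = 450464/5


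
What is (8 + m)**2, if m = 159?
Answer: 27889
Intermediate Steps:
(8 + m)**2 = (8 + 159)**2 = 167**2 = 27889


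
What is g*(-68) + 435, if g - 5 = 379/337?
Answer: 6243/337 ≈ 18.525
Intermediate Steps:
g = 2064/337 (g = 5 + 379/337 = 2064/337 ≈ 6.1246)
g*(-68) + 435 = (2064/337)*(-68) + 435 = -140352/337 + 435 = 6243/337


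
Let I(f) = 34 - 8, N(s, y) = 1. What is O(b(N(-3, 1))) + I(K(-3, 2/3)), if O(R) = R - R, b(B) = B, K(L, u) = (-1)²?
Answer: 26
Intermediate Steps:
K(L, u) = 1
I(f) = 26
O(R) = 0
O(b(N(-3, 1))) + I(K(-3, 2/3)) = 0 + 26 = 26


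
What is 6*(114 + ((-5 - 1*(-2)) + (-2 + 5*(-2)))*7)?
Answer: 54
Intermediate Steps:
6*(114 + ((-5 - 1*(-2)) + (-2 + 5*(-2)))*7) = 6*(114 + ((-5 + 2) + (-2 - 10))*7) = 6*(114 + (-3 - 12)*7) = 6*(114 - 15*7) = 6*(114 - 105) = 6*9 = 54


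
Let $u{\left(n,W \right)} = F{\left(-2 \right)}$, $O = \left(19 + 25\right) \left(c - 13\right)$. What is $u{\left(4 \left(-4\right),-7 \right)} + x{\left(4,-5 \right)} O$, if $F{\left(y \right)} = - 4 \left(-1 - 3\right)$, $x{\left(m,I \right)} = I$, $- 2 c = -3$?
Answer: $2546$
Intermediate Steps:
$c = \frac{3}{2}$ ($c = \left(- \frac{1}{2}\right) \left(-3\right) = \frac{3}{2} \approx 1.5$)
$O = -506$ ($O = \left(19 + 25\right) \left(\frac{3}{2} - 13\right) = 44 \left(- \frac{23}{2}\right) = -506$)
$F{\left(y \right)} = 16$ ($F{\left(y \right)} = \left(-4\right) \left(-4\right) = 16$)
$u{\left(n,W \right)} = 16$
$u{\left(4 \left(-4\right),-7 \right)} + x{\left(4,-5 \right)} O = 16 - -2530 = 16 + 2530 = 2546$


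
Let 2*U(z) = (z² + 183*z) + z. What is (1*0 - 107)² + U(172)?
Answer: 42065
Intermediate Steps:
U(z) = z²/2 + 92*z (U(z) = ((z² + 183*z) + z)/2 = (z² + 184*z)/2 = z²/2 + 92*z)
(1*0 - 107)² + U(172) = (1*0 - 107)² + (½)*172*(184 + 172) = (0 - 107)² + (½)*172*356 = (-107)² + 30616 = 11449 + 30616 = 42065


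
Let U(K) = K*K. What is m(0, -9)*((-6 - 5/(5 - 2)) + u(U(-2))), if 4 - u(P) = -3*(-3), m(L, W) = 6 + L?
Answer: -76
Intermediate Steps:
U(K) = K²
u(P) = -5 (u(P) = 4 - (-3)*(-3) = 4 - 1*9 = 4 - 9 = -5)
m(0, -9)*((-6 - 5/(5 - 2)) + u(U(-2))) = (6 + 0)*((-6 - 5/(5 - 2)) - 5) = 6*((-6 - 5/3) - 5) = 6*(-23/3 - 5) = 6*(-38/3) = -76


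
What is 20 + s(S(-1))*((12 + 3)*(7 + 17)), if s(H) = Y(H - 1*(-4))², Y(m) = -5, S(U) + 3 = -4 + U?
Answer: 9020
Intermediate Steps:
S(U) = -7 + U (S(U) = -3 + (-4 + U) = -7 + U)
s(H) = 25 (s(H) = (-5)² = 25)
20 + s(S(-1))*((12 + 3)*(7 + 17)) = 20 + 25*((12 + 3)*(7 + 17)) = 20 + 25*(15*24) = 20 + 25*360 = 20 + 9000 = 9020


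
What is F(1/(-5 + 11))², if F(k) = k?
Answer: 1/36 ≈ 0.027778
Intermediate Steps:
F(1/(-5 + 11))² = (1/(-5 + 11))² = (1/6)² = (⅙)² = 1/36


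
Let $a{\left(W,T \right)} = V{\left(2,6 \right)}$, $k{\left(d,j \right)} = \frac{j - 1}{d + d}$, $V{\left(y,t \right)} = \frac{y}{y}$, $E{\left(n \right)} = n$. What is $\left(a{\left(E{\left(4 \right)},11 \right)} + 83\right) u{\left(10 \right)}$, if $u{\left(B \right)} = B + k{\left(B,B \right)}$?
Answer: $\frac{4389}{5} \approx 877.8$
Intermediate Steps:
$V{\left(y,t \right)} = 1$
$k{\left(d,j \right)} = \frac{-1 + j}{2 d}$
$a{\left(W,T \right)} = 1$
$u{\left(B \right)} = B + \frac{-1 + B}{2 B}$
$\left(a{\left(E{\left(4 \right)},11 \right)} + 83\right) u{\left(10 \right)} = \left(1 + 83\right) \left(\frac{1}{2} + 10 - \frac{1}{2 \cdot 10}\right) = 84 \left(\frac{1}{2} + 10 - \frac{1}{20}\right) = 84 \cdot \frac{209}{20} = \frac{4389}{5}$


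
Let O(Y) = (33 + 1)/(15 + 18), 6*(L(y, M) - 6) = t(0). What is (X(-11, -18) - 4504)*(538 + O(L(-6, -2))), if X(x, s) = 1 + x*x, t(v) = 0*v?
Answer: -77947016/33 ≈ -2.3620e+6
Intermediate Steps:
t(v) = 0
L(y, M) = 6 (L(y, M) = 6 + (⅙)*0 = 6 + 0 = 6)
O(Y) = 34/33
X(x, s) = 1 + x²
(X(-11, -18) - 4504)*(538 + O(L(-6, -2))) = ((1 + (-11)²) - 4504)*(538 + 34/33) = ((1 + 121) - 4504)*(17788/33) = (122 - 4504)*(17788/33) = -4382*17788/33 = -77947016/33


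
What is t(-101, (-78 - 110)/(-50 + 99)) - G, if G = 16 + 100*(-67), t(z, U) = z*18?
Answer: 4866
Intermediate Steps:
t(z, U) = 18*z
G = -6684 (G = 16 - 6700 = -6684)
t(-101, (-78 - 110)/(-50 + 99)) - G = 18*(-101) - 1*(-6684) = -1818 + 6684 = 4866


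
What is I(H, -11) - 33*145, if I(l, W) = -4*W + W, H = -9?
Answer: -4752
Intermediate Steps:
I(l, W) = -3*W
I(H, -11) - 33*145 = -3*(-11) - 33*145 = 33 - 4785 = -4752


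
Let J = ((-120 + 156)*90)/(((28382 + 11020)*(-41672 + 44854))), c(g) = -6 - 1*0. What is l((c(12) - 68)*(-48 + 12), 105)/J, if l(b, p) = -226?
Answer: -393544987/45 ≈ -8.7454e+6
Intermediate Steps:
c(g) = -6 (c(g) = -6 + 0 = -6)
J = 90/3482699 (J = (36*90)/((39402*3182)) = 3240/125377164 = 3240*(1/125377164) = 90/3482699 ≈ 2.5842e-5)
l((c(12) - 68)*(-48 + 12), 105)/J = -226/90/3482699 = -226*3482699/90 = -393544987/45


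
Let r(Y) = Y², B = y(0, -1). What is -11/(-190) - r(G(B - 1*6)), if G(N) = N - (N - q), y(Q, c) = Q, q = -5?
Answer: -4739/190 ≈ -24.942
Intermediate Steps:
B = 0
G(N) = -5 (G(N) = N - (N - 1*(-5)) = N - (N + 5) = N - (5 + N) = N + (-5 - N) = -5)
-11/(-190) - r(G(B - 1*6)) = -11/(-190) - 1*(-5)² = -11*(-1/190) - 1*25 = 11/190 - 25 = -4739/190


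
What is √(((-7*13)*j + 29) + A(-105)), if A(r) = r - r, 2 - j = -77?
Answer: 2*I*√1790 ≈ 84.617*I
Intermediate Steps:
j = 79 (j = 2 - 1*(-77) = 2 + 77 = 79)
A(r) = 0
√(((-7*13)*j + 29) + A(-105)) = √((-7*13*79 + 29) + 0) = √((-91*79 + 29) + 0) = √((-7189 + 29) + 0) = √(-7160 + 0) = √(-7160) = 2*I*√1790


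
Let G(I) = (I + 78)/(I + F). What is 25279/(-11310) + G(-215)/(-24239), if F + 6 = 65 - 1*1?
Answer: -96201365387/43040465130 ≈ -2.2351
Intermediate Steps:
F = 58 (F = -6 + (65 - 1*1) = -6 + (65 - 1) = -6 + 64 = 58)
G(I) = (78 + I)/(58 + I) (G(I) = (I + 78)/(I + 58) = (78 + I)/(58 + I))
25279/(-11310) + G(-215)/(-24239) = 25279/(-11310) + ((78 - 215)/(58 - 215))/(-24239) = 25279*(-1/11310) + (-137/(-157))*(-1/24239) = -25279/11310 - 1/157*(-137)*(-1/24239) = -25279/11310 + (137/157)*(-1/24239) = -25279/11310 - 137/3805523 = -96201365387/43040465130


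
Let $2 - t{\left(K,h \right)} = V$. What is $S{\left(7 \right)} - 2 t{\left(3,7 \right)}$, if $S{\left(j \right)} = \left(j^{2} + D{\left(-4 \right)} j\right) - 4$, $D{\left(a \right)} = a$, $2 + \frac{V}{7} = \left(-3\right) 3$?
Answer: $-141$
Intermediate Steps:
$V = -77$ ($V = -14 + 7 \left(\left(-3\right) 3\right) = -14 + 7 \left(-9\right) = -14 - 63 = -77$)
$t{\left(K,h \right)} = 79$ ($t{\left(K,h \right)} = 2 - -77 = 2 + 77 = 79$)
$S{\left(j \right)} = -4 + j^{2} - 4 j$ ($S{\left(j \right)} = \left(j^{2} - 4 j\right) - 4 = -4 + j^{2} - 4 j$)
$S{\left(7 \right)} - 2 t{\left(3,7 \right)} = \left(-4 + 7^{2} - 28\right) - 158 = \left(-4 + 49 - 28\right) - 158 = 17 - 158 = -141$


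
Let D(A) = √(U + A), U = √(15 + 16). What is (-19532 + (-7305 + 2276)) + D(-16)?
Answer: -24561 + I*√(16 - √31) ≈ -24561.0 + 3.2299*I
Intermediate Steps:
U = √31 ≈ 5.5678
D(A) = √(A + √31) (D(A) = √(√31 + A) = √(A + √31))
(-19532 + (-7305 + 2276)) + D(-16) = (-19532 + (-7305 + 2276)) + √(-16 + √31) = (-19532 - 5029) + √(-16 + √31) = -24561 + √(-16 + √31)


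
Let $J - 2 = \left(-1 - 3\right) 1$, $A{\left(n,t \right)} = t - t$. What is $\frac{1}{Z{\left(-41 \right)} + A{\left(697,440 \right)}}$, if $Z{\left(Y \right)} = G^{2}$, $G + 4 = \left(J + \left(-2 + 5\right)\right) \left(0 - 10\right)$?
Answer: $\frac{1}{196} \approx 0.005102$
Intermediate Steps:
$A{\left(n,t \right)} = 0$
$J = -2$ ($J = 2 + \left(-1 - 3\right) 1 = 2 - 4 = -2$)
$G = -14$ ($G = -4 + \left(-2 + \left(-2 + 5\right)\right) \left(0 - 10\right) = -4 + \left(-2 + 3\right) \left(-10\right) = -4 + 1 \left(-10\right) = -4 - 10 = -14$)
$Z{\left(Y \right)} = 196$ ($Z{\left(Y \right)} = \left(-14\right)^{2} = 196$)
$\frac{1}{Z{\left(-41 \right)} + A{\left(697,440 \right)}} = \frac{1}{196 + 0} = \frac{1}{196}$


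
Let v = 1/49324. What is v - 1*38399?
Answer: -1893992275/49324 ≈ -38399.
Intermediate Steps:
v = 1/49324 ≈ 2.0274e-5
v - 1*38399 = 1/49324 - 1*38399 = 1/49324 - 38399 = -1893992275/49324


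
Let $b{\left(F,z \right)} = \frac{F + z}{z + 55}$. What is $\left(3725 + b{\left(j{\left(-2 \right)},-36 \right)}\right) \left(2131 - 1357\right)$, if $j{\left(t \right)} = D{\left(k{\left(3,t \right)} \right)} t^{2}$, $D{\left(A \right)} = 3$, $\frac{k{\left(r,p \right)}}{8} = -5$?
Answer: $\frac{54761274}{19} \approx 2.8822 \cdot 10^{6}$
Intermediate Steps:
$k{\left(r,p \right)} = -40$ ($k{\left(r,p \right)} = 8 \left(-5\right) = -40$)
$j{\left(t \right)} = 3 t^{2}$
$b{\left(F,z \right)} = \frac{F + z}{55 + z}$
$\left(3725 + b{\left(j{\left(-2 \right)},-36 \right)}\right) \left(2131 - 1357\right) = \left(3725 + \frac{3 \left(-2\right)^{2} - 36}{55 - 36}\right) \left(2131 - 1357\right) = \left(3725 + \frac{3 \cdot 4 - 36}{19}\right) 774 = \left(3725 + \frac{12 - 36}{19}\right) 774 = \left(3725 + \frac{1}{19} \left(-24\right)\right) 774 = \left(3725 - \frac{24}{19}\right) 774 = \frac{70751}{19} \cdot 774 = \frac{54761274}{19}$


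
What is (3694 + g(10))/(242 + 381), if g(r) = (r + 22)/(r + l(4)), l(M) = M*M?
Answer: 48038/8099 ≈ 5.9314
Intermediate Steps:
l(M) = M²
g(r) = (22 + r)/(16 + r) (g(r) = (r + 22)/(r + 4²) = (22 + r)/(r + 16) = (22 + r)/(16 + r))
(3694 + g(10))/(242 + 381) = (3694 + (22 + 10)/(16 + 10))/(242 + 381) = (3694 + 32/26)/623 = (3694 + (1/26)*32)*(1/623) = (3694 + 16/13)*(1/623) = (48038/13)*(1/623) = 48038/8099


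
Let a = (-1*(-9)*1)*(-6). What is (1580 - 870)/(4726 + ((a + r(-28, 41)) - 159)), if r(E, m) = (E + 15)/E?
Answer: 19880/126377 ≈ 0.15731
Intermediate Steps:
r(E, m) = (15 + E)/E
a = -54 (a = (9*1)*(-6) = 9*(-6) = -54)
(1580 - 870)/(4726 + ((a + r(-28, 41)) - 159)) = (1580 - 870)/(4726 + ((-54 + (15 - 28)/(-28)) - 159)) = 710/(4726 + ((-54 - 1/28*(-13)) - 159)) = 710/(4726 + ((-54 + 13/28) - 159)) = 710/(4726 + (-1499/28 - 159)) = 710/(4726 - 5951/28) = 710/(126377/28) = 710*(28/126377) = 19880/126377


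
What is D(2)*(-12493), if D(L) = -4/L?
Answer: 24986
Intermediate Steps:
D(2)*(-12493) = -4/2*(-12493) = -4*1/2*(-12493) = -2*(-12493) = 24986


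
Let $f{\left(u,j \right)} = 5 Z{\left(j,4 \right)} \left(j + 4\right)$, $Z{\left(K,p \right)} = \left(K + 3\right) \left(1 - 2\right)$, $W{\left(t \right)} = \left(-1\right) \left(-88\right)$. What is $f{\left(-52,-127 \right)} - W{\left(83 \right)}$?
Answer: $-76348$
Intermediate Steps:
$W{\left(t \right)} = 88$
$Z{\left(K,p \right)} = -3 - K$ ($Z{\left(K,p \right)} = \left(3 + K\right) \left(-1\right) = -3 - K$)
$f{\left(u,j \right)} = \left(-15 - 5 j\right) \left(4 + j\right)$ ($f{\left(u,j \right)} = 5 \left(-3 - j\right) \left(j + 4\right) = \left(-15 - 5 j\right) \left(4 + j\right)$)
$f{\left(-52,-127 \right)} - W{\left(83 \right)} = - 5 \left(3 - 127\right) \left(4 - 127\right) - 88 = \left(-5\right) \left(-124\right) \left(-123\right) - 88 = -76260 - 88 = -76348$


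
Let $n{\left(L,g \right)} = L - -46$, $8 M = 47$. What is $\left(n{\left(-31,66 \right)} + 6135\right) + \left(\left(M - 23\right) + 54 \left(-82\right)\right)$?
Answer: $\frac{13639}{8} \approx 1704.9$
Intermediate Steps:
$M = \frac{47}{8}$ ($M = \frac{1}{8} \cdot 47 = \frac{47}{8} \approx 5.875$)
$n{\left(L,g \right)} = 46 + L$ ($n{\left(L,g \right)} = L + 46 = 46 + L$)
$\left(n{\left(-31,66 \right)} + 6135\right) + \left(\left(M - 23\right) + 54 \left(-82\right)\right) = \left(\left(46 - 31\right) + 6135\right) + \left(\left(\frac{47}{8} - 23\right) + 54 \left(-82\right)\right) = \left(15 + 6135\right) + \left(\left(\frac{47}{8} - 23\right) - 4428\right) = 6150 - \frac{35561}{8} = \frac{13639}{8}$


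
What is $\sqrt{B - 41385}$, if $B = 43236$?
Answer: $\sqrt{1851} \approx 43.023$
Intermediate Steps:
$\sqrt{B - 41385} = \sqrt{43236 - 41385} = \sqrt{1851}$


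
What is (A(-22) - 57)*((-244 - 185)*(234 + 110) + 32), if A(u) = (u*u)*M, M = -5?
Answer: 365466488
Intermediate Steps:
A(u) = -5*u² (A(u) = (u*u)*(-5) = u²*(-5) = -5*u²)
(A(-22) - 57)*((-244 - 185)*(234 + 110) + 32) = (-5*(-22)² - 57)*((-244 - 185)*(234 + 110) + 32) = (-5*484 - 57)*(-429*344 + 32) = (-2420 - 57)*(-147576 + 32) = -2477*(-147544) = 365466488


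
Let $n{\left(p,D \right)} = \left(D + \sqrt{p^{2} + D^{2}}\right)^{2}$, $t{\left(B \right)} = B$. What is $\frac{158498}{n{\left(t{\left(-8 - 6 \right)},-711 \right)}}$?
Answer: $\frac{158498}{\left(711 - \sqrt{505717}\right)^{2}} \approx 8.3444 \cdot 10^{6}$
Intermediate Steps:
$n{\left(p,D \right)} = \left(D + \sqrt{D^{2} + p^{2}}\right)^{2}$
$\frac{158498}{n{\left(t{\left(-8 - 6 \right)},-711 \right)}} = \frac{158498}{\left(-711 + \sqrt{\left(-711\right)^{2} + \left(-8 - 6\right)^{2}}\right)^{2}} = \frac{158498}{\left(-711 + \sqrt{505521 + \left(-14\right)^{2}}\right)^{2}} = \frac{158498}{\left(-711 + \sqrt{505521 + 196}\right)^{2}} = \frac{158498}{\left(-711 + \sqrt{505717}\right)^{2}}$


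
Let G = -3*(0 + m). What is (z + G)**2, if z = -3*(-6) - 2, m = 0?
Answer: 256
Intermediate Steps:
z = 16 (z = 18 - 2 = 16)
G = 0 (G = -3*(0 + 0) = -3*0 = 0)
(z + G)**2 = (16 + 0)**2 = 16**2 = 256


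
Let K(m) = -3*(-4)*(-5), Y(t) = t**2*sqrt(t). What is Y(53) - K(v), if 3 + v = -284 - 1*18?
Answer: 60 + 2809*sqrt(53) ≈ 20510.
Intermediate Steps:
v = -305 (v = -3 + (-284 - 1*18) = -3 + (-284 - 18) = -3 - 302 = -305)
Y(t) = t**(5/2)
K(m) = -60 (K(m) = 12*(-5) = -60)
Y(53) - K(v) = 53**(5/2) - 1*(-60) = 2809*sqrt(53) + 60 = 60 + 2809*sqrt(53)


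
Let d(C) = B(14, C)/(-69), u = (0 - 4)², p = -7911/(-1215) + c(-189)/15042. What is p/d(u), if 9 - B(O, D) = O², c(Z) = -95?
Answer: 1467677/611490 ≈ 2.4002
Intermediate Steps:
p = 1467677/225630 (p = -7911/(-1215) - 95/15042 = -7911*(-1/1215) - 95*1/15042 = 293/45 - 95/15042 = 1467677/225630 ≈ 6.5048)
B(O, D) = 9 - O²
u = 16 (u = (-4)² = 16)
d(C) = 187/69 (d(C) = (9 - 1*14²)/(-69) = (9 - 1*196)*(-1/69) = (9 - 196)*(-1/69) = -187*(-1/69) = 187/69)
p/d(u) = 1467677/(225630*(187/69)) = (1467677/225630)*(69/187) = 1467677/611490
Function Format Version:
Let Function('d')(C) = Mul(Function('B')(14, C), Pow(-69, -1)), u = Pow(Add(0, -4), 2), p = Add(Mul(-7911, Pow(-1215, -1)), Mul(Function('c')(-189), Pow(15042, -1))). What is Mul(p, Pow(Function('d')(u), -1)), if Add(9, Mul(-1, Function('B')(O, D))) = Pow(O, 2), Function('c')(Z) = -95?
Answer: Rational(1467677, 611490) ≈ 2.4002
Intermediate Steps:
p = Rational(1467677, 225630) (p = Add(Mul(-7911, Pow(-1215, -1)), Mul(-95, Pow(15042, -1))) = Add(Mul(-7911, Rational(-1, 1215)), Mul(-95, Rational(1, 15042))) = Add(Rational(293, 45), Rational(-95, 15042)) = Rational(1467677, 225630) ≈ 6.5048)
Function('B')(O, D) = Add(9, Mul(-1, Pow(O, 2)))
u = 16 (u = Pow(-4, 2) = 16)
Function('d')(C) = Rational(187, 69) (Function('d')(C) = Mul(Add(9, Mul(-1, Pow(14, 2))), Pow(-69, -1)) = Mul(Add(9, Mul(-1, 196)), Rational(-1, 69)) = Mul(Add(9, -196), Rational(-1, 69)) = Mul(-187, Rational(-1, 69)) = Rational(187, 69))
Mul(p, Pow(Function('d')(u), -1)) = Mul(Rational(1467677, 225630), Pow(Rational(187, 69), -1)) = Mul(Rational(1467677, 225630), Rational(69, 187)) = Rational(1467677, 611490)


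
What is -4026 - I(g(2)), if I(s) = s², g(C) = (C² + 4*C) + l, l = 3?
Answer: -4251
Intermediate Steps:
g(C) = 3 + C² + 4*C (g(C) = (C² + 4*C) + 3 = 3 + C² + 4*C)
-4026 - I(g(2)) = -4026 - (3 + 2² + 4*2)² = -4026 - (3 + 4 + 8)² = -4026 - 1*15² = -4026 - 1*225 = -4026 - 225 = -4251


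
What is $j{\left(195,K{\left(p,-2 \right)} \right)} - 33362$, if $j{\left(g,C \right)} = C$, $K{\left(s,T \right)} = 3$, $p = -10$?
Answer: $-33359$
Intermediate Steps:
$j{\left(195,K{\left(p,-2 \right)} \right)} - 33362 = 3 - 33362 = -33359$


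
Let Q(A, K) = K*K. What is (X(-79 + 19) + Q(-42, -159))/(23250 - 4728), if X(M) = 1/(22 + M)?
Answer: 960677/703836 ≈ 1.3649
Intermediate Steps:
Q(A, K) = K**2
(X(-79 + 19) + Q(-42, -159))/(23250 - 4728) = (1/(22 + (-79 + 19)) + (-159)**2)/(23250 - 4728) = (1/(22 - 60) + 25281)/18522 = (1/(-38) + 25281)*(1/18522) = (-1/38 + 25281)*(1/18522) = (960677/38)*(1/18522) = 960677/703836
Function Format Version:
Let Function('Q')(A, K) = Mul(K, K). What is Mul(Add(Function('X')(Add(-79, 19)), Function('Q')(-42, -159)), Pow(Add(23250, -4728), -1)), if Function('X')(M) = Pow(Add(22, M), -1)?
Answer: Rational(960677, 703836) ≈ 1.3649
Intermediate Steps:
Function('Q')(A, K) = Pow(K, 2)
Mul(Add(Function('X')(Add(-79, 19)), Function('Q')(-42, -159)), Pow(Add(23250, -4728), -1)) = Mul(Add(Pow(Add(22, Add(-79, 19)), -1), Pow(-159, 2)), Pow(Add(23250, -4728), -1)) = Mul(Add(Pow(Add(22, -60), -1), 25281), Pow(18522, -1)) = Mul(Add(Pow(-38, -1), 25281), Rational(1, 18522)) = Mul(Add(Rational(-1, 38), 25281), Rational(1, 18522)) = Mul(Rational(960677, 38), Rational(1, 18522)) = Rational(960677, 703836)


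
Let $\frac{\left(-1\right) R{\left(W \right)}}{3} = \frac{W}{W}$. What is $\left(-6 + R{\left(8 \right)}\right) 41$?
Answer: $-369$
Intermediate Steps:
$R{\left(W \right)} = -3$ ($R{\left(W \right)} = - 3 \frac{W}{W} = \left(-3\right) 1 = -3$)
$\left(-6 + R{\left(8 \right)}\right) 41 = \left(-6 - 3\right) 41 = \left(-9\right) 41 = -369$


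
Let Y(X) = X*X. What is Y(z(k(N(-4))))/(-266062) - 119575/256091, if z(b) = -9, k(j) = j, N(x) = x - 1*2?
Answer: -31835107021/68136083642 ≈ -0.46723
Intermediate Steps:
N(x) = -2 + x (N(x) = x - 2 = -2 + x)
Y(X) = X**2
Y(z(k(N(-4))))/(-266062) - 119575/256091 = (-9)**2/(-266062) - 119575/256091 = 81*(-1/266062) - 119575*1/256091 = -81/266062 - 119575/256091 = -31835107021/68136083642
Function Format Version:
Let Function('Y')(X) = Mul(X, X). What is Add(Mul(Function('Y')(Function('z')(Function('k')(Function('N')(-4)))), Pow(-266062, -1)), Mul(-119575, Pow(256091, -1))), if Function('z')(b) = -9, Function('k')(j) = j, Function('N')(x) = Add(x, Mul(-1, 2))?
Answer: Rational(-31835107021, 68136083642) ≈ -0.46723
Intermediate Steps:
Function('N')(x) = Add(-2, x) (Function('N')(x) = Add(x, -2) = Add(-2, x))
Function('Y')(X) = Pow(X, 2)
Add(Mul(Function('Y')(Function('z')(Function('k')(Function('N')(-4)))), Pow(-266062, -1)), Mul(-119575, Pow(256091, -1))) = Add(Mul(Pow(-9, 2), Pow(-266062, -1)), Mul(-119575, Pow(256091, -1))) = Add(Mul(81, Rational(-1, 266062)), Mul(-119575, Rational(1, 256091))) = Add(Rational(-81, 266062), Rational(-119575, 256091)) = Rational(-31835107021, 68136083642)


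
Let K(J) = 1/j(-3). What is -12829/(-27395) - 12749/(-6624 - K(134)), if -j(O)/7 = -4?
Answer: 12158681057/5081032835 ≈ 2.3930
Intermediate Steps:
j(O) = 28 (j(O) = -7*(-4) = 28)
K(J) = 1/28
-12829/(-27395) - 12749/(-6624 - K(134)) = -12829/(-27395) - 12749/(-6624 - 1*1/28) = -12829*(-1/27395) - 12749/(-6624 - 1/28) = 12829/27395 - 12749/(-185473/28) = 12829/27395 - 12749*(-28/185473) = 12829/27395 + 356972/185473 = 12158681057/5081032835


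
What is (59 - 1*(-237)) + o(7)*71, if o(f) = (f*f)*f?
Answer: 24649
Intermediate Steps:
o(f) = f³ (o(f) = f²*f = f³)
(59 - 1*(-237)) + o(7)*71 = (59 - 1*(-237)) + 7³*71 = (59 + 237) + 343*71 = 296 + 24353 = 24649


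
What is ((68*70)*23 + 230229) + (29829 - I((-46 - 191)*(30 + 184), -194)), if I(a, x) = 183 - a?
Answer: 318637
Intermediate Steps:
((68*70)*23 + 230229) + (29829 - I((-46 - 191)*(30 + 184), -194)) = ((68*70)*23 + 230229) + (29829 - (183 - (-46 - 191)*(30 + 184))) = (4760*23 + 230229) + (29829 - (183 - (-237)*214)) = (109480 + 230229) + (29829 - (183 - 1*(-50718))) = 339709 + (29829 - (183 + 50718)) = 339709 + (29829 - 1*50901) = 339709 + (29829 - 50901) = 339709 - 21072 = 318637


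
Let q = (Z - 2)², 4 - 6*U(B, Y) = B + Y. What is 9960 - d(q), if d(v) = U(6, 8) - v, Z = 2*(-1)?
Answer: 29933/3 ≈ 9977.7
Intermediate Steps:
U(B, Y) = ⅔ - B/6 - Y/6 (U(B, Y) = ⅔ - (B + Y)/6 = ⅔ + (-B/6 - Y/6) = ⅔ - B/6 - Y/6)
Z = -2
q = 16 (q = (-2 - 2)² = (-4)² = 16)
d(v) = -5/3 - v (d(v) = (⅔ - ⅙*6 - ⅙*8) - v = (⅔ - 1 - 4/3) - v = -5/3 - v)
9960 - d(q) = 9960 - (-5/3 - 1*16) = 9960 - (-5/3 - 16) = 9960 - 1*(-53/3) = 9960 + 53/3 = 29933/3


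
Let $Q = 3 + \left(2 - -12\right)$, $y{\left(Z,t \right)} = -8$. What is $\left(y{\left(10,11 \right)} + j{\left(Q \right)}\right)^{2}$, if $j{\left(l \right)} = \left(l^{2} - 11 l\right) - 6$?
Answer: $7744$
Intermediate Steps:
$Q = 17$ ($Q = 3 + \left(2 + 12\right) = 3 + 14 = 17$)
$j{\left(l \right)} = -6 + l^{2} - 11 l$
$\left(y{\left(10,11 \right)} + j{\left(Q \right)}\right)^{2} = \left(-8 - \left(193 - 289\right)\right)^{2} = \left(-8 - -96\right)^{2} = \left(-8 + 96\right)^{2} = 88^{2} = 7744$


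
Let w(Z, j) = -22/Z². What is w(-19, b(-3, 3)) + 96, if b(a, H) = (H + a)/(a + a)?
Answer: 34634/361 ≈ 95.939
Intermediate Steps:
b(a, H) = (H + a)/(2*a) (b(a, H) = (H + a)/((2*a)) = (H + a)*(1/(2*a)) = (H + a)/(2*a))
w(Z, j) = -22/Z²
w(-19, b(-3, 3)) + 96 = -22/(-19)² + 96 = -22*1/361 + 96 = -22/361 + 96 = 34634/361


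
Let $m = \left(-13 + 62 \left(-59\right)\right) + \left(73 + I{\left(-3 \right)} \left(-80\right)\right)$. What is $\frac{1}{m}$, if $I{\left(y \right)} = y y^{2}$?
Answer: $- \frac{1}{1438} \approx -0.00069541$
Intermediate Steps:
$I{\left(y \right)} = y^{3}$
$m = -1438$ ($m = \left(-13 + 62 \left(-59\right)\right) + \left(73 + \left(-3\right)^{3} \left(-80\right)\right) = \left(-13 - 3658\right) + \left(73 - -2160\right) = -3671 + \left(73 + 2160\right) = -3671 + 2233 = -1438$)
$\frac{1}{m} = \frac{1}{-1438} = - \frac{1}{1438}$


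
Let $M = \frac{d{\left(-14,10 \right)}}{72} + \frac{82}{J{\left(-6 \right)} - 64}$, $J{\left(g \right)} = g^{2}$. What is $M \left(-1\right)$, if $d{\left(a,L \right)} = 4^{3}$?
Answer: $\frac{257}{126} \approx 2.0397$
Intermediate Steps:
$d{\left(a,L \right)} = 64$
$M = - \frac{257}{126}$ ($M = \frac{64}{72} + \frac{82}{\left(-6\right)^{2} - 64} = 64 \cdot \frac{1}{72} + \frac{82}{36 - 64} = \frac{8}{9} + \frac{82}{-28} = \frac{8}{9} + 82 \left(- \frac{1}{28}\right) = \frac{8}{9} - \frac{41}{14} = - \frac{257}{126} \approx -2.0397$)
$M \left(-1\right) = \left(- \frac{257}{126}\right) \left(-1\right) = \frac{257}{126}$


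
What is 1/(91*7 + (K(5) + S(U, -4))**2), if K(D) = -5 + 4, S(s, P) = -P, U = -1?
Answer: 1/646 ≈ 0.0015480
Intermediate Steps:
K(D) = -1
1/(91*7 + (K(5) + S(U, -4))**2) = 1/(91*7 + (-1 - 1*(-4))**2) = 1/(637 + (-1 + 4)**2) = 1/(637 + 3**2) = 1/(637 + 9) = 1/646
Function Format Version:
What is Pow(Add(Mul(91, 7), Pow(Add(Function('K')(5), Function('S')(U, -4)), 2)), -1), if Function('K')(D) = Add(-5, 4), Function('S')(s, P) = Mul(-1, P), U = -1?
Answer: Rational(1, 646) ≈ 0.0015480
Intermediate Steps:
Function('K')(D) = -1
Pow(Add(Mul(91, 7), Pow(Add(Function('K')(5), Function('S')(U, -4)), 2)), -1) = Pow(Add(Mul(91, 7), Pow(Add(-1, Mul(-1, -4)), 2)), -1) = Pow(Add(637, Pow(Add(-1, 4), 2)), -1) = Pow(Add(637, Pow(3, 2)), -1) = Pow(Add(637, 9), -1) = Pow(646, -1) = Rational(1, 646)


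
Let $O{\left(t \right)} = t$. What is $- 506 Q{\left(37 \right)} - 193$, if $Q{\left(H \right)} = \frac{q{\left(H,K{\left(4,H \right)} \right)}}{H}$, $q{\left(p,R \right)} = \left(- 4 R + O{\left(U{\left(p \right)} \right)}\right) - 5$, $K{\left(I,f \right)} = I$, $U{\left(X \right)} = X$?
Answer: $- \frac{15237}{37} \approx -411.81$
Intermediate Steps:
$q{\left(p,R \right)} = -5 + p - 4 R$ ($q{\left(p,R \right)} = \left(- 4 R + p\right) - 5 = \left(p - 4 R\right) - 5 = -5 + p - 4 R$)
$Q{\left(H \right)} = \frac{-21 + H}{H}$ ($Q{\left(H \right)} = \frac{-5 + H - 16}{H} = \frac{-21 + H}{H}$)
$- 506 Q{\left(37 \right)} - 193 = - 506 \frac{-21 + 37}{37} - 193 = - 506 \cdot \frac{1}{37} \cdot 16 - 193 = \left(-506\right) \frac{16}{37} - 193 = - \frac{8096}{37} - 193 = - \frac{15237}{37}$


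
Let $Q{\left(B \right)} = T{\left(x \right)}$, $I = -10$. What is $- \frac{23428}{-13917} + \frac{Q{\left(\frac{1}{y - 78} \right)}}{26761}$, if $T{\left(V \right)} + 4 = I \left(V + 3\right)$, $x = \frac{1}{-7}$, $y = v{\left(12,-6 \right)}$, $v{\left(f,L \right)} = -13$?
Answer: $\frac{4385523880}{2607029859} \approx 1.6822$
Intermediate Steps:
$y = -13$
$x = - \frac{1}{7} \approx -0.14286$
$T{\left(V \right)} = -34 - 10 V$ ($T{\left(V \right)} = -4 - 10 \left(V + 3\right) = -4 - 10 \left(3 + V\right) = -4 - \left(30 + 10 V\right) = -34 - 10 V$)
$Q{\left(B \right)} = - \frac{228}{7}$ ($Q{\left(B \right)} = -34 - - \frac{10}{7} = -34 + \frac{10}{7} = - \frac{228}{7}$)
$- \frac{23428}{-13917} + \frac{Q{\left(\frac{1}{y - 78} \right)}}{26761} = - \frac{23428}{-13917} - \frac{228}{7 \cdot 26761} = \left(-23428\right) \left(- \frac{1}{13917}\right) - \frac{228}{187327} = \frac{23428}{13917} - \frac{228}{187327} = \frac{4385523880}{2607029859}$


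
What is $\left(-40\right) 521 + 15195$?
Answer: $-5645$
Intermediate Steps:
$\left(-40\right) 521 + 15195 = -20840 + 15195 = -5645$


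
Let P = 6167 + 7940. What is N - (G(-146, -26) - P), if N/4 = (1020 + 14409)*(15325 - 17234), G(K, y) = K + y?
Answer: -117801565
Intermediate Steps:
P = 14107
N = -117815844 (N = 4*((1020 + 14409)*(15325 - 17234)) = 4*(15429*(-1909)) = 4*(-29453961) = -117815844)
N - (G(-146, -26) - P) = -117815844 - ((-146 - 26) - 1*14107) = -117815844 - (-172 - 14107) = -117815844 - 1*(-14279) = -117815844 + 14279 = -117801565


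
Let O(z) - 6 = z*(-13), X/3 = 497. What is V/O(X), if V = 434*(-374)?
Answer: 162316/19377 ≈ 8.3767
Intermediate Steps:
X = 1491 (X = 3*497 = 1491)
O(z) = 6 - 13*z (O(z) = 6 + z*(-13) = 6 - 13*z)
V = -162316
V/O(X) = -162316/(6 - 13*1491) = -162316/(6 - 19383) = -162316/(-19377) = -162316*(-1/19377) = 162316/19377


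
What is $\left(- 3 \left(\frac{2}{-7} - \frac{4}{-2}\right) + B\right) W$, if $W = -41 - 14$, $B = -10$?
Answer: $\frac{5830}{7} \approx 832.86$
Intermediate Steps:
$W = -55$
$\left(- 3 \left(\frac{2}{-7} - \frac{4}{-2}\right) + B\right) W = \left(- 3 \left(\frac{2}{-7} - \frac{4}{-2}\right) - 10\right) \left(-55\right) = \left(- 3 \left(2 \left(- \frac{1}{7}\right) - -2\right) - 10\right) \left(-55\right) = \left(- 3 \left(- \frac{2}{7} + 2\right) - 10\right) \left(-55\right) = \left(\left(-3\right) \frac{12}{7} - 10\right) \left(-55\right) = \left(- \frac{36}{7} - 10\right) \left(-55\right) = \left(- \frac{106}{7}\right) \left(-55\right) = \frac{5830}{7}$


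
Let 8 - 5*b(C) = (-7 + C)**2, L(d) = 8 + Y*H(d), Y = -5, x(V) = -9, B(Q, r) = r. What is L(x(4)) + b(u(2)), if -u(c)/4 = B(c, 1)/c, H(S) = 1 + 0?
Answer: -58/5 ≈ -11.600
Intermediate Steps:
H(S) = 1
L(d) = 3 (L(d) = 8 - 5*1 = 8 - 5 = 3)
u(c) = -4/c
b(C) = 8/5 - (-7 + C)**2/5
L(x(4)) + b(u(2)) = 3 + (8/5 - (-7 - 4/2)**2/5) = 3 + (8/5 - (-7 - 4*1/2)**2/5) = 3 + (8/5 - (-7 - 2)**2/5) = 3 + (8/5 - 1/5*(-9)**2) = 3 + (8/5 - 1/5*81) = 3 + (8/5 - 81/5) = 3 - 73/5 = -58/5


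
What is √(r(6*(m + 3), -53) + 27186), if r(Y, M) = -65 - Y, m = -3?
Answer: √27121 ≈ 164.68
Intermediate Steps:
√(r(6*(m + 3), -53) + 27186) = √((-65 - 6*(-3 + 3)) + 27186) = √((-65 - 6*0) + 27186) = √((-65 - 1*0) + 27186) = √((-65 + 0) + 27186) = √(-65 + 27186) = √27121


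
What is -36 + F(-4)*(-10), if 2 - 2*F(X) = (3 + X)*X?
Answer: -26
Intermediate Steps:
F(X) = 1 - X*(3 + X)/2 (F(X) = 1 - (3 + X)*X/2 = 1 - X*(3 + X)/2)
-36 + F(-4)*(-10) = -36 + (1 - 3/2*(-4) - ½*(-4)²)*(-10) = -36 + (1 + 6 - ½*16)*(-10) = -36 + (1 + 6 - 8)*(-10) = -36 - 1*(-10) = -36 + 10 = -26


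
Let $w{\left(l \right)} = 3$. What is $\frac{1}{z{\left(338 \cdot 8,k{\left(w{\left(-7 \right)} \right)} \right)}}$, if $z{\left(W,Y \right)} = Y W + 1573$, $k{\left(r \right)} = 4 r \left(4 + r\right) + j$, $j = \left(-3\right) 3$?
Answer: $\frac{1}{204373} \approx 4.893 \cdot 10^{-6}$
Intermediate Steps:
$j = -9$
$k{\left(r \right)} = -9 + 4 r \left(4 + r\right)$ ($k{\left(r \right)} = 4 r \left(4 + r\right) - 9 = -9 + 4 r \left(4 + r\right)$)
$z{\left(W,Y \right)} = 1573 + W Y$ ($z{\left(W,Y \right)} = W Y + 1573 = 1573 + W Y$)
$\frac{1}{z{\left(338 \cdot 8,k{\left(w{\left(-7 \right)} \right)} \right)}} = \frac{1}{1573 + 338 \cdot 8 \left(-9 + 4 \cdot 3^{2} + 16 \cdot 3\right)} = \frac{1}{1573 + 2704 \left(-9 + 4 \cdot 9 + 48\right)} = \frac{1}{1573 + 2704 \left(-9 + 36 + 48\right)} = \frac{1}{1573 + 2704 \cdot 75} = \frac{1}{1573 + 202800} = \frac{1}{204373}$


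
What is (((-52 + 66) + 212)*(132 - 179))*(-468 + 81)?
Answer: 4110714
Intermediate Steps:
(((-52 + 66) + 212)*(132 - 179))*(-468 + 81) = ((14 + 212)*(-47))*(-387) = (226*(-47))*(-387) = -10622*(-387) = 4110714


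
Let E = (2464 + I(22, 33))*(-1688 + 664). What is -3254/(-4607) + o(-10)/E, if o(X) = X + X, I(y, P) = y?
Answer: 2070920699/2931968512 ≈ 0.70632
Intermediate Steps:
o(X) = 2*X
E = -2545664 (E = (2464 + 22)*(-1688 + 664) = 2486*(-1024) = -2545664)
-3254/(-4607) + o(-10)/E = -3254/(-4607) + (2*(-10))/(-2545664) = -3254*(-1/4607) - 20*(-1/2545664) = 3254/4607 + 5/636416 = 2070920699/2931968512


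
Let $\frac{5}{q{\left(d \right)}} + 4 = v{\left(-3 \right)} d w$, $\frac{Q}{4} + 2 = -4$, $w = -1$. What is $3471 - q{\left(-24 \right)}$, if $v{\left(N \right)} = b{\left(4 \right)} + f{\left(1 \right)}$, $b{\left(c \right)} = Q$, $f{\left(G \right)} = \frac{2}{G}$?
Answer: $\frac{1846577}{532} \approx 3471.0$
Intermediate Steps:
$Q = -24$ ($Q = -8 + 4 \left(-4\right) = -8 - 16 = -24$)
$b{\left(c \right)} = -24$
$v{\left(N \right)} = -22$ ($v{\left(N \right)} = -24 + \frac{2}{1} = -24 + 2 \cdot 1 = -24 + 2 = -22$)
$q{\left(d \right)} = \frac{5}{-4 + 22 d}$ ($q{\left(d \right)} = \frac{5}{-4 + - 22 d \left(-1\right)} = \frac{5}{-4 + 22 d}$)
$3471 - q{\left(-24 \right)} = 3471 - \frac{5}{2 \left(-2 + 11 \left(-24\right)\right)} = 3471 - \frac{5}{2 \left(-2 - 264\right)} = 3471 - \frac{5}{2 \left(-266\right)} = 3471 - \frac{5}{2} \left(- \frac{1}{266}\right) = 3471 - - \frac{5}{532} = 3471 + \frac{5}{532} = \frac{1846577}{532}$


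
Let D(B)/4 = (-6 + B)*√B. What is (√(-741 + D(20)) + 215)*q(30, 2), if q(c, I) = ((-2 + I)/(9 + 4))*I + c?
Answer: 6450 + 30*√(-741 + 112*√5) ≈ 6450.0 + 664.46*I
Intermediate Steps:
D(B) = 4*√B*(-6 + B) (D(B) = 4*((-6 + B)*√B) = 4*(√B*(-6 + B)) = 4*√B*(-6 + B))
q(c, I) = c + I*(-2/13 + I/13) (q(c, I) = ((-2 + I)/13)*I + c = ((-2 + I)*(1/13))*I + c = (-2/13 + I/13)*I + c = I*(-2/13 + I/13) + c = c + I*(-2/13 + I/13))
(√(-741 + D(20)) + 215)*q(30, 2) = (√(-741 + 4*√20*(-6 + 20)) + 215)*(30 - 2/13*2 + (1/13)*2²) = (√(-741 + 4*(2*√5)*14) + 215)*(30 - 4/13 + (1/13)*4) = (√(-741 + 112*√5) + 215)*(30 - 4/13 + 4/13) = (215 + √(-741 + 112*√5))*30 = 6450 + 30*√(-741 + 112*√5)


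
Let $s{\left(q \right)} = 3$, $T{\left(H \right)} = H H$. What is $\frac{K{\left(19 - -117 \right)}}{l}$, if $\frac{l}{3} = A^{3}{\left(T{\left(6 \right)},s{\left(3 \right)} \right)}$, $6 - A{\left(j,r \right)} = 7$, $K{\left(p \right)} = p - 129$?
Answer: $- \frac{7}{3} \approx -2.3333$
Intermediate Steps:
$K{\left(p \right)} = -129 + p$
$T{\left(H \right)} = H^{2}$
$A{\left(j,r \right)} = -1$ ($A{\left(j,r \right)} = 6 - 7 = -1$)
$l = -3$ ($l = 3 \left(-1\right)^{3} = 3 \left(-1\right) = -3$)
$\frac{K{\left(19 - -117 \right)}}{l} = \frac{-129 + \left(19 - -117\right)}{-3} = \left(-129 + \left(19 + 117\right)\right) \left(- \frac{1}{3}\right) = \left(-129 + 136\right) \left(- \frac{1}{3}\right) = 7 \left(- \frac{1}{3}\right) = - \frac{7}{3}$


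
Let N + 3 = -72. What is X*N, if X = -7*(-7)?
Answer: -3675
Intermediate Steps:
X = 49
N = -75 (N = -3 - 72 = -75)
X*N = 49*(-75) = -3675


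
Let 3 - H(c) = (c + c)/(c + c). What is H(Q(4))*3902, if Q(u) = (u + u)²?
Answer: 7804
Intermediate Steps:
Q(u) = 4*u² (Q(u) = (2*u)² = 4*u²)
H(c) = 2 (H(c) = 3 - (c + c)/(c + c) = 3 - 2*c/(2*c) = 3 - 2*c*1/(2*c) = 3 - 1*1 = 3 - 1 = 2)
H(Q(4))*3902 = 2*3902 = 7804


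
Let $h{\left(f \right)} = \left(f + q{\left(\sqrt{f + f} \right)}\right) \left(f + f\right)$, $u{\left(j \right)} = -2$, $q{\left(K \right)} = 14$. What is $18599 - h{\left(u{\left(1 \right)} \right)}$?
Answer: $18647$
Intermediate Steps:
$h{\left(f \right)} = 2 f \left(14 + f\right)$ ($h{\left(f \right)} = \left(f + 14\right) \left(f + f\right) = \left(14 + f\right) 2 f = 2 f \left(14 + f\right)$)
$18599 - h{\left(u{\left(1 \right)} \right)} = 18599 - 2 \left(-2\right) \left(14 - 2\right) = 18599 - 2 \left(-2\right) 12 = 18599 - -48 = 18599 + 48 = 18647$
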